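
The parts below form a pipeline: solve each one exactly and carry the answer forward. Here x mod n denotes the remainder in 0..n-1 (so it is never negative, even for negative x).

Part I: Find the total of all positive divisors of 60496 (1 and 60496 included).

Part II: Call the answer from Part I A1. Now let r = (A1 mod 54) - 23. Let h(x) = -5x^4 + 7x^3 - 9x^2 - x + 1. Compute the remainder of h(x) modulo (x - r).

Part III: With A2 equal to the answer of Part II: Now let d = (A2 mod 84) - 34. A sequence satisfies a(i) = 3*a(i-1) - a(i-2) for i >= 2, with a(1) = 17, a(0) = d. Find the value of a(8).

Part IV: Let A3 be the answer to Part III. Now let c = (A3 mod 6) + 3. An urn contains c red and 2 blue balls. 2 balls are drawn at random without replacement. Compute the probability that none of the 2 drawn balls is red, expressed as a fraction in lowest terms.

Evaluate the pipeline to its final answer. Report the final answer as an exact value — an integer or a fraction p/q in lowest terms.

1/36

Part I: 60496 = 2^4 * 19 * 199; sigma = (1 + 2 + 4 + 8 + 16) * (1 + 19) * (1 + 199) = 31 * 20 * 200 = 124000; answer 124000
Part II: A1 = 124000; r = -7; remainder = value at the root: -5*(-7)^4 + 7*(-7)^3 - 9*(-7)^2 - 1*(-7)^1 + 1 = (-12005) + (-2401) + (-441) + (7) + (1) = -14839; answer -14839
Part III: A2 = -14839; d = -5; a(2) = 3*(17) - 1*(-5) = 56; iterating: a(2)=56, a(3)=151, a(4)=397, a(5)=1040, a(6)=2723, a(7)=7129, a(8)=18664; answer 18664
Part IV: A3 = 18664; c = 7; total draws C(9,2) = 36; favorable C(2,2) = 1; P = 1/36; answer 1/36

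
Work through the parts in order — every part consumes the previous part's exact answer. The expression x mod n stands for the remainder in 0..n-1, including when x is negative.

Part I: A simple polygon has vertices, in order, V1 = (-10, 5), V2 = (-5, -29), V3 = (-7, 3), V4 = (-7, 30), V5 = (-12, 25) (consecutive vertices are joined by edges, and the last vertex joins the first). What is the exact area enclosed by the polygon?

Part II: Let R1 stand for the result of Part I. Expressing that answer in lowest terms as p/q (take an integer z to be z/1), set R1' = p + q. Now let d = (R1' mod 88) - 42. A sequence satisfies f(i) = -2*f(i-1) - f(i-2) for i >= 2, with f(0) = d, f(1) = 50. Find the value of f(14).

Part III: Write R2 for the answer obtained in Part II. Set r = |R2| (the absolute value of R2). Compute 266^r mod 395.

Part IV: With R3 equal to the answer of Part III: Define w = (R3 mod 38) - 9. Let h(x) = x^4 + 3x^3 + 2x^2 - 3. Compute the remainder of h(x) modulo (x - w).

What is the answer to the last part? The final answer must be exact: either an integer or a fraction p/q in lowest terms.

3525

Part I: cross terms: (-10*-29 - -5*5)=315, (-5*3 - -7*-29)=-218, (-7*30 - -7*3)=-189, (-7*25 - -12*30)=185, (-12*5 - -10*25)=190; twice the area = |283| = 283; area = 283/2; answer 283/2
Part II: R1 = 283/2; threaded value p + q = 285; d = -21; f(2) = -2*(50) - 1*(-21) = -79; iterating: f(2)=-79, f(3)=108, f(4)=-137, f(5)=166, f(6)=-195, f(7)=224, f(8)=-253, f(9)=282, f(10)=-311, f(11)=340, f(12)=-369, f(13)=398, f(14)=-427; answer -427
Part III: R2 = -427; r = 427; squarings mod 395: 266^1=266, 266^2=51, 266^4=231, 266^8=36, 266^16=111, 266^32=76, 266^64=246, 266^128=81, 266^256=241; 266^427 = 266^1 * 266^2 * 266^8 * 266^32 * 266^128 * 266^256 = 206 (mod 395); answer 206
Part IV: R3 = 206; w = 7; remainder = value at the root: 1*(7)^4 + 3*(7)^3 + 2*(7)^2 - 3 = (2401) + (1029) + (98) + (-3) = 3525; answer 3525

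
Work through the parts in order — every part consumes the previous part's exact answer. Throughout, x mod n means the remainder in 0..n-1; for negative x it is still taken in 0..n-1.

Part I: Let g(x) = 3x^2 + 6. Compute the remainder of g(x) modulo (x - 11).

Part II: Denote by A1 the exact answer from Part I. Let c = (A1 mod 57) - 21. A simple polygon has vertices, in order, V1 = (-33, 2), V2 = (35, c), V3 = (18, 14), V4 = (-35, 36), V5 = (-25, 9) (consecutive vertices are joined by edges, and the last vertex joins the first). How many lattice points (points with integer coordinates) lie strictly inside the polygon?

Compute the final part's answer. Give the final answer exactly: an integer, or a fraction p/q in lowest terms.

Part I: remainder = value at the root: 3*(11)^2 + 6 = (363) + (6) = 369; answer 369
Part II: A1 = 369; c = 6; cross terms: (-33*6 - 35*2)=-268, (35*14 - 18*6)=382, (18*36 - -35*14)=1138, (-35*9 - -25*36)=585, (-25*2 - -33*9)=247; twice the area = |2084| = 2084; area = 1042; boundary points = 4 + 1 + 1 + 1 + 1 = 8; strictly interior points = area - boundary/2 + 1 = 1039; answer 1039

1039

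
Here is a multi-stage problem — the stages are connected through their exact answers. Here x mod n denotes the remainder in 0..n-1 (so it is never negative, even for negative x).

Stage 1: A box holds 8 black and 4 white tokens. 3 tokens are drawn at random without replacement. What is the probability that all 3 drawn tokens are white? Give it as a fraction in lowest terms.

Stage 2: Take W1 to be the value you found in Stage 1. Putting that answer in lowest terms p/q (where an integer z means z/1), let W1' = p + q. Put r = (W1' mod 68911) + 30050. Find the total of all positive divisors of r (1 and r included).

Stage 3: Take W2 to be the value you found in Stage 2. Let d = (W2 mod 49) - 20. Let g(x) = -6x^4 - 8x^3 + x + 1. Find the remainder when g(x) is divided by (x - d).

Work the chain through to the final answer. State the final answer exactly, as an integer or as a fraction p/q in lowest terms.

-188928

Stage 1: total draws C(12,3) = 220; favorable C(4,3) = 4; P = 1/55; answer 1/55
Stage 2: W1 = 1/55; threaded value p + q = 56; r = 30106; 30106 = 2 * 15053; sigma = (1 + 2) * (1 + 15053) = 3 * 15054 = 45162; answer 45162
Stage 3: W2 = 45162; d = 13; remainder = value at the root: -6*(13)^4 - 8*(13)^3 + 1*(13)^1 + 1 = (-171366) + (-17576) + (13) + (1) = -188928; answer -188928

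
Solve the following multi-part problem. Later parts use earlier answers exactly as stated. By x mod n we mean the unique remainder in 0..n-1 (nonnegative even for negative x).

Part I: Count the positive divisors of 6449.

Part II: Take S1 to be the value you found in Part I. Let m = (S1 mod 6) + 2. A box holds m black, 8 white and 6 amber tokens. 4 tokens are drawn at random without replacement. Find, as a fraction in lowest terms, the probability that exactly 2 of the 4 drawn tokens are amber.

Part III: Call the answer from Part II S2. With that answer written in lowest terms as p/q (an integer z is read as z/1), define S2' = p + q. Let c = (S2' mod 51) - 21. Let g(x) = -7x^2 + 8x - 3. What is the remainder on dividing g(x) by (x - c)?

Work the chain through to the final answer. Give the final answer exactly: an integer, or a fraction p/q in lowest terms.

-3843

Part I: 6449 is prime, so its only divisors are 1 and 6449; count = 2; answer 2
Part II: S1 = 2; m = 4; total draws C(18,4) = 3060; favorable C(6,2)*C(12,2) = 990; P = 11/34; answer 11/34
Part III: S2 = 11/34; threaded value p + q = 45; c = 24; remainder = value at the root: -7*(24)^2 + 8*(24)^1 - 3 = (-4032) + (192) + (-3) = -3843; answer -3843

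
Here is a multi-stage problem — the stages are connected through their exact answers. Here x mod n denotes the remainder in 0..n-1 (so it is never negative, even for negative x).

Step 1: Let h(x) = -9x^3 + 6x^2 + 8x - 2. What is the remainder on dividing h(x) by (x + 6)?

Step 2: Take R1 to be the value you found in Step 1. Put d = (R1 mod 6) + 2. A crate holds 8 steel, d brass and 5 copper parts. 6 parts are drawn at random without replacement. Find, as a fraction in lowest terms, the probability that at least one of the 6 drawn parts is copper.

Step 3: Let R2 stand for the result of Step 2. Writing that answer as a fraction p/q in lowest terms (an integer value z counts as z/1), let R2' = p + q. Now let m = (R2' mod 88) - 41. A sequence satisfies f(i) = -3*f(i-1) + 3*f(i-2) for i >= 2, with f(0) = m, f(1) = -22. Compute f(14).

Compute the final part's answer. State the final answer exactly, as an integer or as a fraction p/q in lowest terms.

Step 1: remainder = value at the root: -9*(-6)^3 + 6*(-6)^2 + 8*(-6)^1 - 2 = (1944) + (216) + (-48) + (-2) = 2110; answer 2110
Step 2: R1 = 2110; d = 6; total draws C(19,6) = 27132; complement C(14,6) = 3003; favorable 27132 - 3003 = 24129; P = 1149/1292; answer 1149/1292
Step 3: R2 = 1149/1292; threaded value p + q = 2441; m = 24; f(2) = -3*(-22) + 3*(24) = 138; iterating: f(2)=138, f(3)=-480, f(4)=1854, f(5)=-7002, f(6)=26568, f(7)=-100710, f(8)=381834, f(9)=-1447632, f(10)=5488398, f(11)=-20808090, f(12)=78889464, f(13)=-299092662, f(14)=1133946378; answer 1133946378

1133946378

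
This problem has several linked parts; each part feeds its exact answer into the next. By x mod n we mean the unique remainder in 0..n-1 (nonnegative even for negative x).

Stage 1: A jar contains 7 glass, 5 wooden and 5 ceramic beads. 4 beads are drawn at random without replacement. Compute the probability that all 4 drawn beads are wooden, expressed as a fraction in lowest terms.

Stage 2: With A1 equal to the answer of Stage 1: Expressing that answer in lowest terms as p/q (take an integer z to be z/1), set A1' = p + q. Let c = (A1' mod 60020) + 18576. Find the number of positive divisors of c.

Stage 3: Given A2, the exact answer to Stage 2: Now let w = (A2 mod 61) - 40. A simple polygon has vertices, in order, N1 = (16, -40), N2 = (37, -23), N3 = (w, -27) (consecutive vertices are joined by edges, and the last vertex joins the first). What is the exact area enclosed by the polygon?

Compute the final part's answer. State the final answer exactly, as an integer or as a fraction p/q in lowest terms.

Stage 1: total draws C(17,4) = 2380; favorable C(5,4) = 5; P = 1/476; answer 1/476
Stage 2: A1 = 1/476; threaded value p + q = 477; c = 19053; 19053 = 3^2 * 29 * 73; number of divisors = (2+1) * (1+1) * (1+1) = 12; answer 12
Stage 3: A2 = 12; w = -28; cross terms: (16*-23 - 37*-40)=1112, (37*-27 - -28*-23)=-1643, (-28*-40 - 16*-27)=1552; twice the area = |1021| = 1021; area = 1021/2; answer 1021/2

1021/2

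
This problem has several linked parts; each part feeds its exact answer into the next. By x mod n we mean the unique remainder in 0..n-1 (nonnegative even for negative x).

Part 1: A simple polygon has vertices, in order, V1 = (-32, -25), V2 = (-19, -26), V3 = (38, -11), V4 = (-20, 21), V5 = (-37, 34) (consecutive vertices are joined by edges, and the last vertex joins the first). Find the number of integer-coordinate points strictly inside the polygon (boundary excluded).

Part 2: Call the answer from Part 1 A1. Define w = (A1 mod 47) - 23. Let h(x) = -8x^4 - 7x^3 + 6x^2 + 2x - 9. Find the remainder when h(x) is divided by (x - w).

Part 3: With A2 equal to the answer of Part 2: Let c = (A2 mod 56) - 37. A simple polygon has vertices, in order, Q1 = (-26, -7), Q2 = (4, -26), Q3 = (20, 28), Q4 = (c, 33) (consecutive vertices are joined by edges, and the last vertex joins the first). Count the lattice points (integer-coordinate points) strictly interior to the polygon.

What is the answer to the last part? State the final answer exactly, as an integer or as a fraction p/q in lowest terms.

Part 1: cross terms: (-32*-26 - -19*-25)=357, (-19*-11 - 38*-26)=1197, (38*21 - -20*-11)=578, (-20*34 - -37*21)=97, (-37*-25 - -32*34)=2013; twice the area = |4242| = 4242; area = 2121; boundary points = 1 + 3 + 2 + 1 + 1 = 8; strictly interior points = area - boundary/2 + 1 = 2118; answer 2118
Part 2: A1 = 2118; w = -20; remainder = value at the root: -8*(-20)^4 - 7*(-20)^3 + 6*(-20)^2 + 2*(-20)^1 - 9 = (-1280000) + (56000) + (2400) + (-40) + (-9) = -1221649; answer -1221649
Part 3: A2 = -1221649; c = 10; cross terms: (-26*-26 - 4*-7)=704, (4*28 - 20*-26)=632, (20*33 - 10*28)=380, (10*-7 - -26*33)=788; twice the area = |2504| = 2504; area = 1252; boundary points = 1 + 2 + 5 + 4 = 12; strictly interior points = area - boundary/2 + 1 = 1247; answer 1247

1247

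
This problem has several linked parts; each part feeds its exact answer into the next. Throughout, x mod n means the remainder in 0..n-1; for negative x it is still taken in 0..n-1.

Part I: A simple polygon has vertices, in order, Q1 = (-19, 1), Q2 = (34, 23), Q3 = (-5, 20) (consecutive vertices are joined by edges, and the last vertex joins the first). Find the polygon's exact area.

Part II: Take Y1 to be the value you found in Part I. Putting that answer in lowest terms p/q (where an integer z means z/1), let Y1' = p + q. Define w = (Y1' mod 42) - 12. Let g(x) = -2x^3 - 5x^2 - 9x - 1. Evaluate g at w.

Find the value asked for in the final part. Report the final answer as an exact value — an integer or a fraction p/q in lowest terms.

-11425

Part I: cross terms: (-19*23 - 34*1)=-471, (34*20 - -5*23)=795, (-5*1 - -19*20)=375; twice the area = |699| = 699; area = 699/2; answer 699/2
Part II: Y1 = 699/2; threaded value p + q = 701; w = 17; -2*(17)^3 - 5*(17)^2 - 9*(17)^1 - 1 = (-9826) + (-1445) + (-153) + (-1) = -11425; answer -11425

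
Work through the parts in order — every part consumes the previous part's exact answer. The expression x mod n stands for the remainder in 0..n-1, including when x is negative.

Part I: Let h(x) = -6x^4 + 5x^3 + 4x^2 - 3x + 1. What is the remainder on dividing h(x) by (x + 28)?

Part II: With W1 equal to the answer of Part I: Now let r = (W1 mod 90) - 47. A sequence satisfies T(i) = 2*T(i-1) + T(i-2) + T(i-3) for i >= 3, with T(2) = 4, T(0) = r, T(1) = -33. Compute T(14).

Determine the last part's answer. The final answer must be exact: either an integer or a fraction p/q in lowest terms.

Part I: remainder = value at the root: -6*(-28)^4 + 5*(-28)^3 + 4*(-28)^2 - 3*(-28)^1 + 1 = (-3687936) + (-109760) + (3136) + (84) + (1) = -3794475; answer -3794475
Part II: W1 = -3794475; r = -32; T(3) = 2*(4) + 1*(-33) + 1*(-32) = -57; iterating: T(3)=-57, T(4)=-143, T(5)=-339, T(6)=-878, T(7)=-2238, T(8)=-5693, T(9)=-14502, T(10)=-36935, T(11)=-94065, T(12)=-239567, T(13)=-610134, T(14)=-1553900; answer -1553900

-1553900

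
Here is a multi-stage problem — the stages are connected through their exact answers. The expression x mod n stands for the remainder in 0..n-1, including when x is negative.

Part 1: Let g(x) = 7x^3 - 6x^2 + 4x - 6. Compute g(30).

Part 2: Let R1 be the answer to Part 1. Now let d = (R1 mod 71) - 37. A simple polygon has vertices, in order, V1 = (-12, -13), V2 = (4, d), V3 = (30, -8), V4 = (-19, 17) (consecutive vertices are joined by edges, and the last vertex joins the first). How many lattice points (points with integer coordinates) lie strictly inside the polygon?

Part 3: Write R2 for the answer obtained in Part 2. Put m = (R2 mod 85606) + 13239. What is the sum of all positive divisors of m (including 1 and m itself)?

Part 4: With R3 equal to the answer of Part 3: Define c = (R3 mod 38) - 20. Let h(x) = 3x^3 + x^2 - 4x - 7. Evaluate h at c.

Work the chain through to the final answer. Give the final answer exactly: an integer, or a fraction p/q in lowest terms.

8365

Part 1: 7*(30)^3 - 6*(30)^2 + 4*(30)^1 - 6 = (189000) + (-5400) + (120) + (-6) = 183714; answer 183714
Part 2: R1 = 183714; d = 0; cross terms: (-12*0 - 4*-13)=52, (4*-8 - 30*0)=-32, (30*17 - -19*-8)=358, (-19*-13 - -12*17)=451; twice the area = |829| = 829; area = 829/2; boundary points = 1 + 2 + 1 + 1 = 5; strictly interior points = area - boundary/2 + 1 = 413; answer 413
Part 3: R2 = 413; m = 13652; 13652 = 2^2 * 3413; sigma = (1 + 2 + 4) * (1 + 3413) = 7 * 3414 = 23898; answer 23898
Part 4: R3 = 23898; c = 14; 3*(14)^3 + 1*(14)^2 - 4*(14)^1 - 7 = (8232) + (196) + (-56) + (-7) = 8365; answer 8365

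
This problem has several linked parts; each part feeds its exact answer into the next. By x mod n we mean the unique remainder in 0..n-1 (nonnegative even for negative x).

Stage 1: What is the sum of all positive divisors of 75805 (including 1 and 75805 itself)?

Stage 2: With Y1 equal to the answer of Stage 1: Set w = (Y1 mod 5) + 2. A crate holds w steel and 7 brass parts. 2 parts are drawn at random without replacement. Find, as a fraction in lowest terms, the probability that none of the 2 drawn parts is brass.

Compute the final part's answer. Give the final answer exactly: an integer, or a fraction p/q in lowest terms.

6/55

Stage 1: 75805 = 5 * 15161; sigma = (1 + 5) * (1 + 15161) = 6 * 15162 = 90972; answer 90972
Stage 2: Y1 = 90972; w = 4; total draws C(11,2) = 55; favorable C(4,2) = 6; P = 6/55; answer 6/55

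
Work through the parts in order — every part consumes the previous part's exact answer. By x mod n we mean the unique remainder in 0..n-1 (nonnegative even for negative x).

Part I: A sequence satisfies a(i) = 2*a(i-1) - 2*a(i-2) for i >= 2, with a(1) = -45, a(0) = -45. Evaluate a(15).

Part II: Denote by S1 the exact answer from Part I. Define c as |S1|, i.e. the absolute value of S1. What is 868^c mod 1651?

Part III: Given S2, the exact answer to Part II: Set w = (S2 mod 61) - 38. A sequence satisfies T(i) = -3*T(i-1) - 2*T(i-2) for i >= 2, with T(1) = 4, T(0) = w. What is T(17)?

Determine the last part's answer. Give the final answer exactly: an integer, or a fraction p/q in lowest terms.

-4325306

Part I: a(2) = 2*(-45) - 2*(-45) = 0; iterating: a(2)=0, a(3)=90, a(4)=180, a(5)=180, a(6)=0, a(7)=-360, a(8)=-720, a(9)=-720, a(10)=0, a(11)=1440, a(12)=2880, a(13)=2880, a(14)=0, a(15)=-5760; answer -5760
Part II: S1 = -5760; c = 5760; squarings mod 1651: 868^1=868, 868^2=568, 868^4=679, 868^8=412, 868^16=1342, 868^32=1374, 868^64=783, 868^128=568, 868^256=679, 868^512=412, 868^1024=1342, 868^2048=1374, 868^4096=783; 868^5760 = 868^128 * 868^512 * 868^1024 * 868^4096 = 794 (mod 1651); answer 794
Part III: S2 = 794; w = -37; T(2) = -3*(4) - 2*(-37) = 62; iterating: T(2)=62, T(3)=-194, T(4)=458, T(5)=-986, T(6)=2042, T(7)=-4154, T(8)=8378, T(9)=-16826, T(10)=33722, T(11)=-67514, T(12)=135098, T(13)=-270266, T(14)=540602, T(15)=-1081274, T(16)=2162618, T(17)=-4325306; answer -4325306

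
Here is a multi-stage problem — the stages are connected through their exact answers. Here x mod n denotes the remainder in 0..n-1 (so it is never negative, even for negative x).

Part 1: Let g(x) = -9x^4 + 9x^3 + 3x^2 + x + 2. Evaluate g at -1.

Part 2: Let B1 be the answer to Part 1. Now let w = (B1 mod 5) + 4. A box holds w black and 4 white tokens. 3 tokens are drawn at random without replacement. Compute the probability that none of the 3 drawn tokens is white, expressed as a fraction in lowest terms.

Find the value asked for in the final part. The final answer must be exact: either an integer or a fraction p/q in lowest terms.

5/42

Part 1: -9*(-1)^4 + 9*(-1)^3 + 3*(-1)^2 + 1*(-1)^1 + 2 = (-9) + (-9) + (3) + (-1) + (2) = -14; answer -14
Part 2: B1 = -14; w = 5; total draws C(9,3) = 84; favorable C(5,3) = 10; P = 5/42; answer 5/42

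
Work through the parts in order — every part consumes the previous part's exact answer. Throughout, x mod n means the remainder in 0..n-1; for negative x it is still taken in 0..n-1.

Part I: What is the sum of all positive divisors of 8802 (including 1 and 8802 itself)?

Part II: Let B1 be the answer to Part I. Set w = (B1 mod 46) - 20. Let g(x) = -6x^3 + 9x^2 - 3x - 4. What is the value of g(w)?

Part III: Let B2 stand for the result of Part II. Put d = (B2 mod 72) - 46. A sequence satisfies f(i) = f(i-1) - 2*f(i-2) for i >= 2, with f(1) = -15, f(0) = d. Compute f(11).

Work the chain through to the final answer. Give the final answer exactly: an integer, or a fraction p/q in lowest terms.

-257

Part I: 8802 = 2 * 3^3 * 163; sigma = (1 + 2) * (1 + 3 + 9 + 27) * (1 + 163) = 3 * 40 * 164 = 19680; answer 19680
Part II: B1 = 19680; w = 18; -6*(18)^3 + 9*(18)^2 - 3*(18)^1 - 4 = (-34992) + (2916) + (-54) + (-4) = -32134; answer -32134
Part III: B2 = -32134; d = 4; f(2) = 1*(-15) - 2*(4) = -23; iterating: f(2)=-23, f(3)=7, f(4)=53, f(5)=39, f(6)=-67, f(7)=-145, f(8)=-11, f(9)=279, f(10)=301, f(11)=-257; answer -257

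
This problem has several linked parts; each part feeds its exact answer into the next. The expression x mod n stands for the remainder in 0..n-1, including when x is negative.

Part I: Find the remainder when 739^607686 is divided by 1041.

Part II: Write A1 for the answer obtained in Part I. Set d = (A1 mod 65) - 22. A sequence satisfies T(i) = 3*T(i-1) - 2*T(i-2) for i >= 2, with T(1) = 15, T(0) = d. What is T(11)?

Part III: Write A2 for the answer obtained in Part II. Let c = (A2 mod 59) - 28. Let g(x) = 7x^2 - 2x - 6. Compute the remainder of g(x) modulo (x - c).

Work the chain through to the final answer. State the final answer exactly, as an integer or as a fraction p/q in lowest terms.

159

Part I: squarings mod 1041: 739^1=739, 739^2=637, 739^4=820, 739^8=955, 739^16=109, 739^32=430, 739^64=643, 739^128=172, 739^256=436, 739^512=634, 739^1024=130, 739^2048=244, 739^4096=199, 739^8192=43, 739^16384=808, 739^32768=157, 739^65536=706, 739^131072=838, 739^262144=610, 739^524288=463; 739^607686 = 739^2 * 739^4 * 739^64 * 739^128 * 739^256 * 739^1024 * 739^16384 * 739^65536 * 739^524288 = 205 (mod 1041); answer 205
Part II: A1 = 205; d = -12; T(2) = 3*(15) - 2*(-12) = 69; iterating: T(2)=69, T(3)=177, T(4)=393, T(5)=825, T(6)=1689, T(7)=3417, T(8)=6873, T(9)=13785, T(10)=27609, T(11)=55257; answer 55257
Part III: A2 = 55257; c = 5; remainder = value at the root: 7*(5)^2 - 2*(5)^1 - 6 = (175) + (-10) + (-6) = 159; answer 159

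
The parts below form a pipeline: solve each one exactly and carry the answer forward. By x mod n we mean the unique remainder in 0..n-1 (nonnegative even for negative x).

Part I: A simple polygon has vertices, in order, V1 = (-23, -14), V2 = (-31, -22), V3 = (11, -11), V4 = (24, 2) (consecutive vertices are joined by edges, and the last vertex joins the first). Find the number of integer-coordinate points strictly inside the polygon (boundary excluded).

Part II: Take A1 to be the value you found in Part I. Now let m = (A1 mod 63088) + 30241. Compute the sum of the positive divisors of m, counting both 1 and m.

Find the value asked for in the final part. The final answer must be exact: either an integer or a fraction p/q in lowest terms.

Part I: cross terms: (-23*-22 - -31*-14)=72, (-31*-11 - 11*-22)=583, (11*2 - 24*-11)=286, (24*-14 - -23*2)=-290; twice the area = |651| = 651; area = 651/2; boundary points = 8 + 1 + 13 + 1 = 23; strictly interior points = area - boundary/2 + 1 = 315; answer 315
Part II: A1 = 315; m = 30556; 30556 = 2^2 * 7639; sigma = (1 + 2 + 4) * (1 + 7639) = 7 * 7640 = 53480; answer 53480

53480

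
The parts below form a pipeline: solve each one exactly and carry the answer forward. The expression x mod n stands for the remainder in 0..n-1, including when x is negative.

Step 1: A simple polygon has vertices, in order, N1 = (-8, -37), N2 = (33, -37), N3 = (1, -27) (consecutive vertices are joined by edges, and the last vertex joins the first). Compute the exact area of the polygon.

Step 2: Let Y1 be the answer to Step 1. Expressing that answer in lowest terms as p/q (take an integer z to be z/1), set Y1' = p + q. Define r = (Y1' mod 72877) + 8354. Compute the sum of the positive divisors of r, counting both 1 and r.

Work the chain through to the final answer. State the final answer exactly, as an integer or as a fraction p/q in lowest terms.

20088

Step 1: cross terms: (-8*-37 - 33*-37)=1517, (33*-27 - 1*-37)=-854, (1*-37 - -8*-27)=-253; twice the area = |410| = 410; area = 205; answer 205
Step 2: Y1 = 205; threaded value p + q = 206; r = 8560; 8560 = 2^4 * 5 * 107; sigma = (1 + 2 + 4 + 8 + 16) * (1 + 5) * (1 + 107) = 31 * 6 * 108 = 20088; answer 20088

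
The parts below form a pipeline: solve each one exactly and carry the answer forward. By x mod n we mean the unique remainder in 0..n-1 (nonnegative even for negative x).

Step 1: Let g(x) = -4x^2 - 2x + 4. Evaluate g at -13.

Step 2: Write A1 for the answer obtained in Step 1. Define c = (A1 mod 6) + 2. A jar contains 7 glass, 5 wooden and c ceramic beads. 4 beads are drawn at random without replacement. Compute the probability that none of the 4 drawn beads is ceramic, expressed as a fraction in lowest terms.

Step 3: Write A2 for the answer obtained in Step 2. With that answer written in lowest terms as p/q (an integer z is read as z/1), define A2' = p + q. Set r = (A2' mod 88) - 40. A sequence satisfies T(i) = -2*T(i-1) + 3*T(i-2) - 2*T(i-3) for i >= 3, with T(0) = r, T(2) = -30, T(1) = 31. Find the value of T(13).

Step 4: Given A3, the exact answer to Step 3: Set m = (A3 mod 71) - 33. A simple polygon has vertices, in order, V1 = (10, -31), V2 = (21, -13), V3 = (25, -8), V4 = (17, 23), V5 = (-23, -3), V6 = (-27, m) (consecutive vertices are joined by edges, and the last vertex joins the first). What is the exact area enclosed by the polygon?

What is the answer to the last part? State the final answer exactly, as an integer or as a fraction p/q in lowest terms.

Step 1: -4*(-13)^2 - 2*(-13)^1 + 4 = (-676) + (26) + (4) = -646; answer -646
Step 2: A1 = -646; c = 4; total draws C(16,4) = 1820; favorable C(12,4) = 495; P = 99/364; answer 99/364
Step 3: A2 = 99/364; threaded value p + q = 463; r = -17; T(3) = -2*(-30) + 3*(31) - 2*(-17) = 187; iterating: T(3)=187, T(4)=-526, T(5)=1673, T(6)=-5298, T(7)=16667, T(8)=-52574, T(9)=165745, T(10)=-522546, T(11)=1647475, T(12)=-5194078, T(13)=16375673; answer 16375673
Step 4: A3 = 16375673; m = -13; cross terms: (10*-13 - 21*-31)=521, (21*-8 - 25*-13)=157, (25*23 - 17*-8)=711, (17*-3 - -23*23)=478, (-23*-13 - -27*-3)=218, (-27*-31 - 10*-13)=967; twice the area = |3052| = 3052; area = 1526; answer 1526

1526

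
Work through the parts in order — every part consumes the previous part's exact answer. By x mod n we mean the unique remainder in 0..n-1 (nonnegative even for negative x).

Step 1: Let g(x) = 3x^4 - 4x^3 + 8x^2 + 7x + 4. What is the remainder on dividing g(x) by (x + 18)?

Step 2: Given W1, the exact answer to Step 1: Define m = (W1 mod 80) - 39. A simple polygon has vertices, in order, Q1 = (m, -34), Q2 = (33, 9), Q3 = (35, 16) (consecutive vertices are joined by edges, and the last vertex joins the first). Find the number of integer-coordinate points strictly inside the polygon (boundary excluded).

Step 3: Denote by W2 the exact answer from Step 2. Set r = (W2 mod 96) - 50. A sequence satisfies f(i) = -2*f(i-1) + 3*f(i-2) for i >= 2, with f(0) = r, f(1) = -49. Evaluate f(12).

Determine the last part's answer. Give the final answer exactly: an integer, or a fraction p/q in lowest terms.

11957441

Step 1: remainder = value at the root: 3*(-18)^4 - 4*(-18)^3 + 8*(-18)^2 + 7*(-18)^1 + 4 = (314928) + (23328) + (2592) + (-126) + (4) = 340726; answer 340726
Step 2: W1 = 340726; m = -33; cross terms: (-33*9 - 33*-34)=825, (33*16 - 35*9)=213, (35*-34 - -33*16)=-662; twice the area = |376| = 376; area = 188; boundary points = 1 + 1 + 2 = 4; strictly interior points = area - boundary/2 + 1 = 187; answer 187
Step 3: W2 = 187; r = 41; f(2) = -2*(-49) + 3*(41) = 221; iterating: f(2)=221, f(3)=-589, f(4)=1841, f(5)=-5449, f(6)=16421, f(7)=-49189, f(8)=147641, f(9)=-442849, f(10)=1328621, f(11)=-3985789, f(12)=11957441; answer 11957441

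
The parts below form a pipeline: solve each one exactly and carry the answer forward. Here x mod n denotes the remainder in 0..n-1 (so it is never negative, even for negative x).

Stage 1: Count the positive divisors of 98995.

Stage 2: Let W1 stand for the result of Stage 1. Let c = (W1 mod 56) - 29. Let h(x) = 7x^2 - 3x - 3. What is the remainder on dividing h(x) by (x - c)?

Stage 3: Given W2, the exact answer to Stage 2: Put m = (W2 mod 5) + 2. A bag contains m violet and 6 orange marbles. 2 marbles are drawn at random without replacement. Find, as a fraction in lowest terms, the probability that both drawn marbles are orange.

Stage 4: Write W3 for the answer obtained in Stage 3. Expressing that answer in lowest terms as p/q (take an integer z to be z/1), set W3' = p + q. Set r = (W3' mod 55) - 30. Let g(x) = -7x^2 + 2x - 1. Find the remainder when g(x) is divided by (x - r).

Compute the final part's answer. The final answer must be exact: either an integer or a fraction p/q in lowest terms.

Stage 1: 98995 = 5 * 13 * 1523; number of divisors = (1+1) * (1+1) * (1+1) = 8; answer 8
Stage 2: W1 = 8; c = -21; remainder = value at the root: 7*(-21)^2 - 3*(-21)^1 - 3 = (3087) + (63) + (-3) = 3147; answer 3147
Stage 3: W2 = 3147; m = 4; total draws C(10,2) = 45; favorable C(6,2) = 15; P = 1/3; answer 1/3
Stage 4: W3 = 1/3; threaded value p + q = 4; r = -26; remainder = value at the root: -7*(-26)^2 + 2*(-26)^1 - 1 = (-4732) + (-52) + (-1) = -4785; answer -4785

-4785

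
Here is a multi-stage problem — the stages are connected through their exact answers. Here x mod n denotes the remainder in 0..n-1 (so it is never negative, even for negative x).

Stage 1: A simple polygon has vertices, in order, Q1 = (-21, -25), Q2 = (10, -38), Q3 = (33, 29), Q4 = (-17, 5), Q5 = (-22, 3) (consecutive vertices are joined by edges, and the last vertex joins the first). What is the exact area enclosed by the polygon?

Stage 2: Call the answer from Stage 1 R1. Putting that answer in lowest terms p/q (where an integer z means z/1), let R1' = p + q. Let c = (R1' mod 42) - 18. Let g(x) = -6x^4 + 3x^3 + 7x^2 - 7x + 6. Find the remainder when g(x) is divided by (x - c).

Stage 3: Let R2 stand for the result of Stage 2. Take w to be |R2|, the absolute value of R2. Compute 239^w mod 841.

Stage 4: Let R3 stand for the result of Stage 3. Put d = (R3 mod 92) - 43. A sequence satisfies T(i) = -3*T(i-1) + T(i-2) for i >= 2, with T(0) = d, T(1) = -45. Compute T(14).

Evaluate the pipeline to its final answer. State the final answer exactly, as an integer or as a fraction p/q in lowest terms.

Stage 1: cross terms: (-21*-38 - 10*-25)=1048, (10*29 - 33*-38)=1544, (33*5 - -17*29)=658, (-17*3 - -22*5)=59, (-22*-25 - -21*3)=613; twice the area = |3922| = 3922; area = 1961; answer 1961
Stage 2: R1 = 1961; threaded value p + q = 1962; c = 12; remainder = value at the root: -6*(12)^4 + 3*(12)^3 + 7*(12)^2 - 7*(12)^1 + 6 = (-124416) + (5184) + (1008) + (-84) + (6) = -118302; answer -118302
Stage 3: R2 = -118302; w = 118302; squarings mod 841: 239^1=239, 239^2=774, 239^4=284, 239^8=761, 239^16=513, 239^32=777, 239^64=732, 239^128=107, 239^256=516, 239^512=500, 239^1024=223, 239^2048=110, 239^4096=326, 239^8192=310, 239^16384=226, 239^32768=616, 239^65536=165; 239^118302 = 239^2 * 239^4 * 239^8 * 239^16 * 239^512 * 239^1024 * 239^2048 * 239^16384 * 239^32768 * 239^65536 = 426 (mod 841); answer 426
Stage 4: R3 = 426; d = 15; T(2) = -3*(-45) + 1*(15) = 150; iterating: T(2)=150, T(3)=-495, T(4)=1635, T(5)=-5400, T(6)=17835, T(7)=-58905, T(8)=194550, T(9)=-642555, T(10)=2122215, T(11)=-7009200, T(12)=23149815, T(13)=-76458645, T(14)=252525750; answer 252525750

252525750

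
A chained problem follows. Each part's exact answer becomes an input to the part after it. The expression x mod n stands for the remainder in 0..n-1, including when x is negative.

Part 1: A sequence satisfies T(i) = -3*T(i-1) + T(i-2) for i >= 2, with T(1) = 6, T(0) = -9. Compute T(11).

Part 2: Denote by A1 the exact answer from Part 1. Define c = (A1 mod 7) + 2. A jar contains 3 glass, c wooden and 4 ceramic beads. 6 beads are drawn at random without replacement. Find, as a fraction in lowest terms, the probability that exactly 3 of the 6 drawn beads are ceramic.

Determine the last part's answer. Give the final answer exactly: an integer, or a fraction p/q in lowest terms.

Part 1: T(2) = -3*(6) + 1*(-9) = -27; iterating: T(2)=-27, T(3)=87, T(4)=-288, T(5)=951, T(6)=-3141, T(7)=10374, T(8)=-34263, T(9)=113163, T(10)=-373752, T(11)=1234419; answer 1234419
Part 2: A1 = 1234419; c = 6; total draws C(13,6) = 1716; favorable C(4,3)*C(9,3) = 336; P = 28/143; answer 28/143

28/143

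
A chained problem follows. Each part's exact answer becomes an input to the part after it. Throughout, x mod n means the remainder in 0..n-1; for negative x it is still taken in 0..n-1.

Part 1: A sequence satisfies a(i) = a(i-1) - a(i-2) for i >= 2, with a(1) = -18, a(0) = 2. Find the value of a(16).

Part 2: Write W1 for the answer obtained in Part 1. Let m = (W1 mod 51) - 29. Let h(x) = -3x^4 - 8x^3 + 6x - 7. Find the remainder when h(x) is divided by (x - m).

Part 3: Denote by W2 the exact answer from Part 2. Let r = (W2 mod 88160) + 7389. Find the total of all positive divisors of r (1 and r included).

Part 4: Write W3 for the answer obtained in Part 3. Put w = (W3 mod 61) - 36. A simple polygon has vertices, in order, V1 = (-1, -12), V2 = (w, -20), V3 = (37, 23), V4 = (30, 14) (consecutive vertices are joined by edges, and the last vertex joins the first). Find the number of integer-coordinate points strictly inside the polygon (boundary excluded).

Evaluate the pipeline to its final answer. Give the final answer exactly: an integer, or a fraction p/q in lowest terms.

Part 1: a(2) = 1*(-18) - 1*(2) = -20; iterating: a(2)=-20, a(3)=-2, a(4)=18, a(5)=20, a(6)=2, a(7)=-18, a(8)=-20, a(9)=-2, a(10)=18, a(11)=20, a(12)=2, a(13)=-18, a(14)=-20, a(15)=-2, a(16)=18; answer 18
Part 2: W1 = 18; m = -11; remainder = value at the root: -3*(-11)^4 - 8*(-11)^3 + 6*(-11)^1 - 7 = (-43923) + (10648) + (-66) + (-7) = -33348; answer -33348
Part 3: W2 = -33348; r = 62201; 62201 is prime, so its only divisors are 1 and 62201; sigma = 1 + 62201 = 62202; answer 62202
Part 4: W3 = 62202; w = 7; cross terms: (-1*-20 - 7*-12)=104, (7*23 - 37*-20)=901, (37*14 - 30*23)=-172, (30*-12 - -1*14)=-346; twice the area = |487| = 487; area = 487/2; boundary points = 8 + 1 + 1 + 1 = 11; strictly interior points = area - boundary/2 + 1 = 239; answer 239

239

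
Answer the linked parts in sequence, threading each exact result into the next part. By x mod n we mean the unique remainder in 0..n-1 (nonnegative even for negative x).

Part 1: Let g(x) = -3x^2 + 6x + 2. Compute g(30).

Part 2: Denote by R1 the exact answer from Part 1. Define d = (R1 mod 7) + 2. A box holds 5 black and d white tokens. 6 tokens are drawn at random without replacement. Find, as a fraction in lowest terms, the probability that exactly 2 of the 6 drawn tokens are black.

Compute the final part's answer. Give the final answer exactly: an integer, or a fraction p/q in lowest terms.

Part 1: -3*(30)^2 + 6*(30)^1 + 2 = (-2700) + (180) + (2) = -2518; answer -2518
Part 2: R1 = -2518; d = 4; total draws C(9,6) = 84; favorable C(5,2)*C(4,4) = 10; P = 5/42; answer 5/42

5/42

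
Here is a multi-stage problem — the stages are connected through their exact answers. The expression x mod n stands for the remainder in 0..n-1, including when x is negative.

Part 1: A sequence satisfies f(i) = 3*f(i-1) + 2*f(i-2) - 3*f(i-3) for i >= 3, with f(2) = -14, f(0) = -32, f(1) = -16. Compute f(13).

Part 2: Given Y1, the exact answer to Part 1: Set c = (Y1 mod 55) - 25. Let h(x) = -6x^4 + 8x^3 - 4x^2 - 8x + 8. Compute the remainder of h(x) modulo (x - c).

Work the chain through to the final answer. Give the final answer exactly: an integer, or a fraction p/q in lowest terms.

-1112

Part 1: f(3) = 3*(-14) + 2*(-16) - 3*(-32) = 22; iterating: f(3)=22, f(4)=86, f(5)=344, f(6)=1138, f(7)=3844, f(8)=12776, f(9)=42602, f(10)=141826, f(11)=472354, f(12)=1572908, f(13)=5237954; answer 5237954
Part 2: Y1 = 5237954; c = 4; remainder = value at the root: -6*(4)^4 + 8*(4)^3 - 4*(4)^2 - 8*(4)^1 + 8 = (-1536) + (512) + (-64) + (-32) + (8) = -1112; answer -1112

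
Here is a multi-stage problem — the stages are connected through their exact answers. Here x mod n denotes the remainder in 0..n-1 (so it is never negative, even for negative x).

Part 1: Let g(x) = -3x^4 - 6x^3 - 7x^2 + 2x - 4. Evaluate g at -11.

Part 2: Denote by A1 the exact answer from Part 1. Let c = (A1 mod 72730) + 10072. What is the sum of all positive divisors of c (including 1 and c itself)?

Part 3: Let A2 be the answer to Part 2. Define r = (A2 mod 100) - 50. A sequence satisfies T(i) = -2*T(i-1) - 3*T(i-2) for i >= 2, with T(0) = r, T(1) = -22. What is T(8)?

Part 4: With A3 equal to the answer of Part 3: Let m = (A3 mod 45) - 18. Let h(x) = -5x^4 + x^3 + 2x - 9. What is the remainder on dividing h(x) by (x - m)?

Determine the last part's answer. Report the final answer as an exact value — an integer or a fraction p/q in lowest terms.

Part 1: -3*(-11)^4 - 6*(-11)^3 - 7*(-11)^2 + 2*(-11)^1 - 4 = (-43923) + (7986) + (-847) + (-22) + (-4) = -36810; answer -36810
Part 2: A1 = -36810; c = 45992; 45992 = 2^3 * 5749; sigma = (1 + 2 + 4 + 8) * (1 + 5749) = 15 * 5750 = 86250; answer 86250
Part 3: A2 = 86250; r = 0; T(2) = -2*(-22) - 3*(0) = 44; iterating: T(2)=44, T(3)=-22, T(4)=-88, T(5)=242, T(6)=-220, T(7)=-286, T(8)=1232; answer 1232
Part 4: A3 = 1232; m = -1; remainder = value at the root: -5*(-1)^4 + 1*(-1)^3 + 2*(-1)^1 - 9 = (-5) + (-1) + (-2) + (-9) = -17; answer -17

-17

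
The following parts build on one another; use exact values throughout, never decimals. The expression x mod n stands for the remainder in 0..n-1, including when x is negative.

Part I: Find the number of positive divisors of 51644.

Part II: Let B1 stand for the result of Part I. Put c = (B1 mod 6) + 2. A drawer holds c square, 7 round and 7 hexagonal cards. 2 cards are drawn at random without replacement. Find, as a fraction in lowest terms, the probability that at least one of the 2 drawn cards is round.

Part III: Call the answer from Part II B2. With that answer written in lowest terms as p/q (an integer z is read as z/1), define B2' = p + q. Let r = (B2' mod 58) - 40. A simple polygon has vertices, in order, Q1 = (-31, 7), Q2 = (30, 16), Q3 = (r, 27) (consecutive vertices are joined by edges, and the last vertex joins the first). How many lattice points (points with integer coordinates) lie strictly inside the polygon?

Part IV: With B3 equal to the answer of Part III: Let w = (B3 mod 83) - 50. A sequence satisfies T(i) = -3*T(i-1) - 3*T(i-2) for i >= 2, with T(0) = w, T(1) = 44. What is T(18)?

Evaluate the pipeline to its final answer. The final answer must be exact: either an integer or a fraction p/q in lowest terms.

Part I: 51644 = 2^2 * 12911; number of divisors = (2+1) * (1+1) = 6; answer 6
Part II: B1 = 6; c = 2; total draws C(16,2) = 120; complement C(9,2) = 36; favorable 120 - 36 = 84; P = 7/10; answer 7/10
Part III: B2 = 7/10; threaded value p + q = 17; r = -23; cross terms: (-31*16 - 30*7)=-706, (30*27 - -23*16)=1178, (-23*7 - -31*27)=676; twice the area = |1148| = 1148; area = 574; boundary points = 1 + 1 + 4 = 6; strictly interior points = area - boundary/2 + 1 = 572; answer 572
Part IV: B3 = 572; w = 24; T(2) = -3*(44) - 3*(24) = -204; iterating: T(2)=-204, T(3)=480, T(4)=-828, T(5)=1044, T(6)=-648, T(7)=-1188, T(8)=5508, T(9)=-12960, T(10)=22356, T(11)=-28188, T(12)=17496, T(13)=32076, T(14)=-148716, T(15)=349920, T(16)=-603612, T(17)=761076, T(18)=-472392; answer -472392

-472392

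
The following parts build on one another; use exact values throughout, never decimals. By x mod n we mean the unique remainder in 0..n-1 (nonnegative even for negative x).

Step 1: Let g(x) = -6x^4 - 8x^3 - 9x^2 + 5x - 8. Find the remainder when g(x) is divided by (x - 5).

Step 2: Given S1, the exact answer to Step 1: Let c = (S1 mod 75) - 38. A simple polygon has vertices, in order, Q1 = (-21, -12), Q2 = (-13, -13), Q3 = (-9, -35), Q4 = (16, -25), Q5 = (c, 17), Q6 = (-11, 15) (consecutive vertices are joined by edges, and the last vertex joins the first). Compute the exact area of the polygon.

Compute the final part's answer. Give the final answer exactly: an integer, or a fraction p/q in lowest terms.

1653

Step 1: remainder = value at the root: -6*(5)^4 - 8*(5)^3 - 9*(5)^2 + 5*(5)^1 - 8 = (-3750) + (-1000) + (-225) + (25) + (-8) = -4958; answer -4958
Step 2: S1 = -4958; c = 29; cross terms: (-21*-13 - -13*-12)=117, (-13*-35 - -9*-13)=338, (-9*-25 - 16*-35)=785, (16*17 - 29*-25)=997, (29*15 - -11*17)=622, (-11*-12 - -21*15)=447; twice the area = |3306| = 3306; area = 1653; answer 1653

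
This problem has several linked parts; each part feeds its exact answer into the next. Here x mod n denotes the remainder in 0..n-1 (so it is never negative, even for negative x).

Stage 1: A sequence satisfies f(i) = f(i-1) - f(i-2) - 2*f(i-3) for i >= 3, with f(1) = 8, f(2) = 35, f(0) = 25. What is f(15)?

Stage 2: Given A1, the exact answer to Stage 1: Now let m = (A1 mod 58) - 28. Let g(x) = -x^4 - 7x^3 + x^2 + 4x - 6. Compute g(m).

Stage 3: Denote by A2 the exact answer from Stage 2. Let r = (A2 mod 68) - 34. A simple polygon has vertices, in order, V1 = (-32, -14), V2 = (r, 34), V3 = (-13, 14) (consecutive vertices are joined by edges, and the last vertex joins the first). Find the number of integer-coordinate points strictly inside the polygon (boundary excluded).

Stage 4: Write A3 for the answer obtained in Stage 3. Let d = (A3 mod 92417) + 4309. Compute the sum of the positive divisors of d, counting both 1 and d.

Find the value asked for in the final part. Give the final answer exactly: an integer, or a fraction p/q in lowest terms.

Stage 1: f(3) = 1*(35) - 1*(8) - 2*(25) = -23; iterating: f(3)=-23, f(4)=-74, f(5)=-121, f(6)=-1, f(7)=268, f(8)=511, f(9)=245, f(10)=-802, f(11)=-2069, f(12)=-1757, f(13)=1916, f(14)=7811, f(15)=9409; answer 9409
Stage 2: A1 = 9409; m = -15; -1*(-15)^4 - 7*(-15)^3 + 1*(-15)^2 + 4*(-15)^1 - 6 = (-50625) + (23625) + (225) + (-60) + (-6) = -26841; answer -26841
Stage 3: A2 = -26841; r = -15; cross terms: (-32*34 - -15*-14)=-1298, (-15*14 - -13*34)=232, (-13*-14 - -32*14)=630; twice the area = |-436| = 436; area = 218; boundary points = 1 + 2 + 1 = 4; strictly interior points = area - boundary/2 + 1 = 217; answer 217
Stage 4: A3 = 217; d = 4526; 4526 = 2 * 31 * 73; sigma = (1 + 2) * (1 + 31) * (1 + 73) = 3 * 32 * 74 = 7104; answer 7104

7104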